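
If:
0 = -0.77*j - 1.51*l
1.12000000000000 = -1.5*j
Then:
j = -0.75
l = 0.38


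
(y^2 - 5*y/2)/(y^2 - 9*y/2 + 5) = y/(y - 2)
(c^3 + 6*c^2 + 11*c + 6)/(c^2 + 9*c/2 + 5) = 2*(c^2 + 4*c + 3)/(2*c + 5)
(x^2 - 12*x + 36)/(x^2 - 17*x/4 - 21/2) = 4*(x - 6)/(4*x + 7)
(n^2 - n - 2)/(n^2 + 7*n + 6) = (n - 2)/(n + 6)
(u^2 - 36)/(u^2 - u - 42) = (u - 6)/(u - 7)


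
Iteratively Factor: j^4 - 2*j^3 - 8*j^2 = (j + 2)*(j^3 - 4*j^2) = j*(j + 2)*(j^2 - 4*j) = j*(j - 4)*(j + 2)*(j)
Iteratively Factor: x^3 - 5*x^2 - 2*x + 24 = (x - 3)*(x^2 - 2*x - 8) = (x - 4)*(x - 3)*(x + 2)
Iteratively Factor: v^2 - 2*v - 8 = (v + 2)*(v - 4)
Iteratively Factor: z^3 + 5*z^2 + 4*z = (z + 4)*(z^2 + z) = z*(z + 4)*(z + 1)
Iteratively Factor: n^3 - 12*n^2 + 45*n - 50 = (n - 2)*(n^2 - 10*n + 25) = (n - 5)*(n - 2)*(n - 5)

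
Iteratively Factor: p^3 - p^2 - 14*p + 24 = (p - 2)*(p^2 + p - 12) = (p - 2)*(p + 4)*(p - 3)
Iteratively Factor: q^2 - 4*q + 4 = (q - 2)*(q - 2)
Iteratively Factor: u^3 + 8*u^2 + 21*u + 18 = (u + 3)*(u^2 + 5*u + 6) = (u + 3)^2*(u + 2)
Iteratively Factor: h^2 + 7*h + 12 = (h + 3)*(h + 4)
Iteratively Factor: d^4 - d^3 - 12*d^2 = (d)*(d^3 - d^2 - 12*d) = d^2*(d^2 - d - 12) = d^2*(d + 3)*(d - 4)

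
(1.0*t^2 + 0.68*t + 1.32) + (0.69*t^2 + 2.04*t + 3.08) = 1.69*t^2 + 2.72*t + 4.4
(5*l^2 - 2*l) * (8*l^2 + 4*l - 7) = 40*l^4 + 4*l^3 - 43*l^2 + 14*l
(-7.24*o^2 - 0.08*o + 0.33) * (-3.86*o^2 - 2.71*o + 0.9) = 27.9464*o^4 + 19.9292*o^3 - 7.573*o^2 - 0.9663*o + 0.297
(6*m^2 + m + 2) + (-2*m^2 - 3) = 4*m^2 + m - 1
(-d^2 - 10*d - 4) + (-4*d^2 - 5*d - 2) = -5*d^2 - 15*d - 6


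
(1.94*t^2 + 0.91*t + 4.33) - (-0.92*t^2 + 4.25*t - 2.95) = 2.86*t^2 - 3.34*t + 7.28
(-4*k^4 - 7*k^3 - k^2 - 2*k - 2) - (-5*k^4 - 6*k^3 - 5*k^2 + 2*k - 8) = k^4 - k^3 + 4*k^2 - 4*k + 6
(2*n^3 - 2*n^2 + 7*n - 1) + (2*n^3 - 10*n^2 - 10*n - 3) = 4*n^3 - 12*n^2 - 3*n - 4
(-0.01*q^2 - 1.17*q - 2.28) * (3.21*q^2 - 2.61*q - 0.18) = -0.0321*q^4 - 3.7296*q^3 - 4.2633*q^2 + 6.1614*q + 0.4104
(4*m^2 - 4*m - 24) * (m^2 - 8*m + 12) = 4*m^4 - 36*m^3 + 56*m^2 + 144*m - 288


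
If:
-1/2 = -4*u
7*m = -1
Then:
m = -1/7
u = 1/8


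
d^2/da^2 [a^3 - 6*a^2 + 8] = 6*a - 12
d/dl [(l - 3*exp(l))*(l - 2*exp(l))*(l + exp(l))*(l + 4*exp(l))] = 4*l^3 - 30*l^2*exp(2*l) + 30*l*exp(3*l) - 30*l*exp(2*l) + 96*exp(4*l) + 10*exp(3*l)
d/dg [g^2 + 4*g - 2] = 2*g + 4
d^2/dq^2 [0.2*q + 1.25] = 0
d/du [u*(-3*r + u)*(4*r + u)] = -12*r^2 + 2*r*u + 3*u^2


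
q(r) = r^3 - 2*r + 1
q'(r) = 3*r^2 - 2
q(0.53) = 0.09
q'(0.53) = -1.16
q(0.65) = -0.03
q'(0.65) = -0.73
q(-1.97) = -2.71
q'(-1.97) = 9.64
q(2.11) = 6.17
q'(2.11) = 11.36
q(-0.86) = 2.08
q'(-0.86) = 0.22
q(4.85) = 105.38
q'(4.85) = 68.57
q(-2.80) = -15.35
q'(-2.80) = 21.52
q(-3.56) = -37.00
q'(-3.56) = 36.02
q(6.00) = 205.00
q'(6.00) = 106.00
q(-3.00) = -20.00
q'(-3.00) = 25.00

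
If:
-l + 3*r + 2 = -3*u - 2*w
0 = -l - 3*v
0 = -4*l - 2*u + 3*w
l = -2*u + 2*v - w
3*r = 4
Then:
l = 144/77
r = 4/3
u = -162/77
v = -48/77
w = 12/11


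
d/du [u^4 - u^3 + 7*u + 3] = 4*u^3 - 3*u^2 + 7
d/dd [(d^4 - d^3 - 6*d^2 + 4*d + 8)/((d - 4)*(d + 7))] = 2*(d^5 + 4*d^4 - 59*d^3 + 31*d^2 + 160*d - 68)/(d^4 + 6*d^3 - 47*d^2 - 168*d + 784)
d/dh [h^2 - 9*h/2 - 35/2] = 2*h - 9/2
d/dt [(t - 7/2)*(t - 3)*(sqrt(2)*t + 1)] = 3*sqrt(2)*t^2 - 13*sqrt(2)*t + 2*t - 13/2 + 21*sqrt(2)/2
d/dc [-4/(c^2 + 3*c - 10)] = 4*(2*c + 3)/(c^2 + 3*c - 10)^2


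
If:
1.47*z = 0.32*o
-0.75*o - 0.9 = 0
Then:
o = -1.20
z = -0.26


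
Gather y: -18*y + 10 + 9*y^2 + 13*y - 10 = 9*y^2 - 5*y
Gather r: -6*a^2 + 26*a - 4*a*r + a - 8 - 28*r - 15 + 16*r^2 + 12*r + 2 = -6*a^2 + 27*a + 16*r^2 + r*(-4*a - 16) - 21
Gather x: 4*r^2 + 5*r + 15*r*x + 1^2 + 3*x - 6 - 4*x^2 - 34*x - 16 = 4*r^2 + 5*r - 4*x^2 + x*(15*r - 31) - 21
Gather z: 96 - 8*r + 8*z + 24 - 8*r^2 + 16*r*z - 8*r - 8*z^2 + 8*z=-8*r^2 - 16*r - 8*z^2 + z*(16*r + 16) + 120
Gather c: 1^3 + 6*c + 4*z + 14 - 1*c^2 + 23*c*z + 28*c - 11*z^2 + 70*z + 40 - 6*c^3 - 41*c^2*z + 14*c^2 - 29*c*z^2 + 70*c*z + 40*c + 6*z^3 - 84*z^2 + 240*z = -6*c^3 + c^2*(13 - 41*z) + c*(-29*z^2 + 93*z + 74) + 6*z^3 - 95*z^2 + 314*z + 55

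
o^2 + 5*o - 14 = (o - 2)*(o + 7)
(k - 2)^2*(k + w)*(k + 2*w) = k^4 + 3*k^3*w - 4*k^3 + 2*k^2*w^2 - 12*k^2*w + 4*k^2 - 8*k*w^2 + 12*k*w + 8*w^2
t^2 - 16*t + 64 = (t - 8)^2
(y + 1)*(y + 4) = y^2 + 5*y + 4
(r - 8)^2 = r^2 - 16*r + 64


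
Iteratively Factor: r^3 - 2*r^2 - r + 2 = (r - 2)*(r^2 - 1) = (r - 2)*(r + 1)*(r - 1)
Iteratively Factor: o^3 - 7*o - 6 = (o + 1)*(o^2 - o - 6) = (o - 3)*(o + 1)*(o + 2)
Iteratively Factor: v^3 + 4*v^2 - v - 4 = (v - 1)*(v^2 + 5*v + 4) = (v - 1)*(v + 4)*(v + 1)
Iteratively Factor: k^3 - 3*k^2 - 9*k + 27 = (k + 3)*(k^2 - 6*k + 9) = (k - 3)*(k + 3)*(k - 3)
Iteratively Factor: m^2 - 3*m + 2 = (m - 1)*(m - 2)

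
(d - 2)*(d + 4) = d^2 + 2*d - 8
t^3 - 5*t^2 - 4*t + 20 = (t - 5)*(t - 2)*(t + 2)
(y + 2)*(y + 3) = y^2 + 5*y + 6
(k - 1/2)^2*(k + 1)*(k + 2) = k^4 + 2*k^3 - 3*k^2/4 - 5*k/4 + 1/2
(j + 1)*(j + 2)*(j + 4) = j^3 + 7*j^2 + 14*j + 8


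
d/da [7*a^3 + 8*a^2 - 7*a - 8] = 21*a^2 + 16*a - 7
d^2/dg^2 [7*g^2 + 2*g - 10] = 14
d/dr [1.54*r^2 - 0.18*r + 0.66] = 3.08*r - 0.18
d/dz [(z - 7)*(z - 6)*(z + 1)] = 3*z^2 - 24*z + 29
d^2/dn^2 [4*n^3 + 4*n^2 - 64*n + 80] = 24*n + 8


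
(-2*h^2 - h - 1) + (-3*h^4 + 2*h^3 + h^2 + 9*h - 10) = -3*h^4 + 2*h^3 - h^2 + 8*h - 11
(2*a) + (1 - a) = a + 1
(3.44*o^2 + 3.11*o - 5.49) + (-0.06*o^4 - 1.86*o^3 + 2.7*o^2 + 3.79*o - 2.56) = -0.06*o^4 - 1.86*o^3 + 6.14*o^2 + 6.9*o - 8.05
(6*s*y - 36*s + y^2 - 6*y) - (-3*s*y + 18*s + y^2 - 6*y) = 9*s*y - 54*s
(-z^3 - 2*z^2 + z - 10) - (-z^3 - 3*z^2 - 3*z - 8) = z^2 + 4*z - 2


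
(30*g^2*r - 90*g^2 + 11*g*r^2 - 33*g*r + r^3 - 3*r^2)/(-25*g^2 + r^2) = (6*g*r - 18*g + r^2 - 3*r)/(-5*g + r)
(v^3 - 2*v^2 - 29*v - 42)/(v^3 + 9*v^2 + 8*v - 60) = (v^3 - 2*v^2 - 29*v - 42)/(v^3 + 9*v^2 + 8*v - 60)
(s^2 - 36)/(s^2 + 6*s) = (s - 6)/s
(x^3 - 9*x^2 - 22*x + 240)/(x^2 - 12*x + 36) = (x^2 - 3*x - 40)/(x - 6)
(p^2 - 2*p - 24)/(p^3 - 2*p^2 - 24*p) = 1/p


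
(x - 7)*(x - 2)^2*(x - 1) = x^4 - 12*x^3 + 43*x^2 - 60*x + 28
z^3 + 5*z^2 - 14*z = z*(z - 2)*(z + 7)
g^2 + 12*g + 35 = (g + 5)*(g + 7)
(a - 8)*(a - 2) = a^2 - 10*a + 16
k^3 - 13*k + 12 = (k - 3)*(k - 1)*(k + 4)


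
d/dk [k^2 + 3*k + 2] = 2*k + 3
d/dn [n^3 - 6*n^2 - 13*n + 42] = 3*n^2 - 12*n - 13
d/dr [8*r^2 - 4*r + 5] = 16*r - 4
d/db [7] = 0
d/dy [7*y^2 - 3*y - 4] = 14*y - 3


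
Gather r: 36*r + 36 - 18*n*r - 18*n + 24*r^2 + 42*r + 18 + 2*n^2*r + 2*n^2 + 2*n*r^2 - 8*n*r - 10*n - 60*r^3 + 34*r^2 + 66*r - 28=2*n^2 - 28*n - 60*r^3 + r^2*(2*n + 58) + r*(2*n^2 - 26*n + 144) + 26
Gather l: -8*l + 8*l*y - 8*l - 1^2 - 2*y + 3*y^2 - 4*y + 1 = l*(8*y - 16) + 3*y^2 - 6*y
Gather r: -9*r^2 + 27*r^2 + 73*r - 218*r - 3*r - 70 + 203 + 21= 18*r^2 - 148*r + 154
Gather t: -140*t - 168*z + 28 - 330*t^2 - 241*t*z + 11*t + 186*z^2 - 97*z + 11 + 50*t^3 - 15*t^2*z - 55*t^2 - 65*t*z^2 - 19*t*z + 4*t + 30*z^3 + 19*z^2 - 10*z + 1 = 50*t^3 + t^2*(-15*z - 385) + t*(-65*z^2 - 260*z - 125) + 30*z^3 + 205*z^2 - 275*z + 40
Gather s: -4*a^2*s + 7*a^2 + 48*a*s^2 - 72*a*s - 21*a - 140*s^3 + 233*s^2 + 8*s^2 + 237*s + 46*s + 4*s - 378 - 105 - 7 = 7*a^2 - 21*a - 140*s^3 + s^2*(48*a + 241) + s*(-4*a^2 - 72*a + 287) - 490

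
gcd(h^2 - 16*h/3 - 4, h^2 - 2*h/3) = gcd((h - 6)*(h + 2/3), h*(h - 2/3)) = 1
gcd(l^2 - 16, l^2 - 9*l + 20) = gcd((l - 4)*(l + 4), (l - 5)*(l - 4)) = l - 4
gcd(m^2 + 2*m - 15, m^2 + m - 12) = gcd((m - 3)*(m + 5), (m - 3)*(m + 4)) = m - 3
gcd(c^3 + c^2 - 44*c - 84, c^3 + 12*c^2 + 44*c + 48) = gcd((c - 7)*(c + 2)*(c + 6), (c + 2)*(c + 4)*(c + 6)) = c^2 + 8*c + 12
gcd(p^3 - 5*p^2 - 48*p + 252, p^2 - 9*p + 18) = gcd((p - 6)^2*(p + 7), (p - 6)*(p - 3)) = p - 6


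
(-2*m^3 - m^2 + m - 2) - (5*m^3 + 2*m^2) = -7*m^3 - 3*m^2 + m - 2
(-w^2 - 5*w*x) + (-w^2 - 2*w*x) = -2*w^2 - 7*w*x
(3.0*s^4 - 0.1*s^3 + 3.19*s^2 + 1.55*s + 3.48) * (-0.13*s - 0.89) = -0.39*s^5 - 2.657*s^4 - 0.3257*s^3 - 3.0406*s^2 - 1.8319*s - 3.0972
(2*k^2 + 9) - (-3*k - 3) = 2*k^2 + 3*k + 12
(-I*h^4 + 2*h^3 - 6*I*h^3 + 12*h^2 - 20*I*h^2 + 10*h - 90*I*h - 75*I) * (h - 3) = -I*h^5 + 2*h^4 - 3*I*h^4 + 6*h^3 - 2*I*h^3 - 26*h^2 - 30*I*h^2 - 30*h + 195*I*h + 225*I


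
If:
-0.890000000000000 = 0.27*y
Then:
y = -3.30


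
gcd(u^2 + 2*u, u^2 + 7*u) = u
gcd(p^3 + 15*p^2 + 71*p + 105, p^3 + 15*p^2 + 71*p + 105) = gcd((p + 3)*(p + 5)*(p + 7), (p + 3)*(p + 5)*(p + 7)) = p^3 + 15*p^2 + 71*p + 105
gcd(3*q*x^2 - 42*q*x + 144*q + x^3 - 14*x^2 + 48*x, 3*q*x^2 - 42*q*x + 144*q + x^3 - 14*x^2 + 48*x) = 3*q*x^2 - 42*q*x + 144*q + x^3 - 14*x^2 + 48*x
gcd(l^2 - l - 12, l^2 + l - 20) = l - 4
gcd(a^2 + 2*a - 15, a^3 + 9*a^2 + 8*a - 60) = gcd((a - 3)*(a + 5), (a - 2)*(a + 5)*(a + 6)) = a + 5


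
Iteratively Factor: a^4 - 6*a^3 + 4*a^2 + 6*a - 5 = (a + 1)*(a^3 - 7*a^2 + 11*a - 5) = (a - 5)*(a + 1)*(a^2 - 2*a + 1) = (a - 5)*(a - 1)*(a + 1)*(a - 1)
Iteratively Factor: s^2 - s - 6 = (s - 3)*(s + 2)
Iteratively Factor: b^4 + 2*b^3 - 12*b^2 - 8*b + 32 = (b + 4)*(b^3 - 2*b^2 - 4*b + 8) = (b + 2)*(b + 4)*(b^2 - 4*b + 4) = (b - 2)*(b + 2)*(b + 4)*(b - 2)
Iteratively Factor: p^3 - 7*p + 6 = (p - 2)*(p^2 + 2*p - 3) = (p - 2)*(p - 1)*(p + 3)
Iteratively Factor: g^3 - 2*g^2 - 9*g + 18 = (g + 3)*(g^2 - 5*g + 6) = (g - 2)*(g + 3)*(g - 3)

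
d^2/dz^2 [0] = 0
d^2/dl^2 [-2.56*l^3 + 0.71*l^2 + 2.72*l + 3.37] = 1.42 - 15.36*l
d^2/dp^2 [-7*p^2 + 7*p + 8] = -14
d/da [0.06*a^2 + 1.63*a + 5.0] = 0.12*a + 1.63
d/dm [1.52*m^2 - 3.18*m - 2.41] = 3.04*m - 3.18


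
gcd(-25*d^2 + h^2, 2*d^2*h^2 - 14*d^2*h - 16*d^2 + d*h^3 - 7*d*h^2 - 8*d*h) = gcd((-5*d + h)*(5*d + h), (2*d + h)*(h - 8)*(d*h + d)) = 1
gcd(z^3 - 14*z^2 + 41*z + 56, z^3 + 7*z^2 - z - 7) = z + 1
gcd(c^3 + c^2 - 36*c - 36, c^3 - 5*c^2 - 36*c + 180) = c^2 - 36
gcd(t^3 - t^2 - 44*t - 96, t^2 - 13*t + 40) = t - 8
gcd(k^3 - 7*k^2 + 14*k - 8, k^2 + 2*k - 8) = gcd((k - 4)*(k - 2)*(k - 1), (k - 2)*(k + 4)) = k - 2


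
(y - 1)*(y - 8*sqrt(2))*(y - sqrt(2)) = y^3 - 9*sqrt(2)*y^2 - y^2 + 9*sqrt(2)*y + 16*y - 16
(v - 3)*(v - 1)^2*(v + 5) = v^4 - 18*v^2 + 32*v - 15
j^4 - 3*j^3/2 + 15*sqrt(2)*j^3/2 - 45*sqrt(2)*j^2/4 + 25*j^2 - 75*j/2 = j*(j - 3/2)*(j + 5*sqrt(2)/2)*(j + 5*sqrt(2))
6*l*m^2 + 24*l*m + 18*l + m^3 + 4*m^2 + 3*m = (6*l + m)*(m + 1)*(m + 3)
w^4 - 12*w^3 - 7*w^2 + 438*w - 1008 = (w - 8)*(w - 7)*(w - 3)*(w + 6)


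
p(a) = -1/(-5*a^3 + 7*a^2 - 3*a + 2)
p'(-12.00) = 0.00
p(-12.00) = 0.00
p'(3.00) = -0.02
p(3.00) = 0.01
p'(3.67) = -0.01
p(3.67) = 0.01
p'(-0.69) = -0.24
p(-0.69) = -0.11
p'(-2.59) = -0.01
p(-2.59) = -0.01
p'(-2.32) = -0.01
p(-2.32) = -0.01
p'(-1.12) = -0.08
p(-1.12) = -0.05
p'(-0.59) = -0.31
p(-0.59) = -0.14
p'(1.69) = -0.43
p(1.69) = 0.14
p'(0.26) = -0.15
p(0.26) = -0.62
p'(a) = -(15*a^2 - 14*a + 3)/(-5*a^3 + 7*a^2 - 3*a + 2)^2 = (-15*a^2 + 14*a - 3)/(5*a^3 - 7*a^2 + 3*a - 2)^2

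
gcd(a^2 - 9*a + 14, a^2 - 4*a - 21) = a - 7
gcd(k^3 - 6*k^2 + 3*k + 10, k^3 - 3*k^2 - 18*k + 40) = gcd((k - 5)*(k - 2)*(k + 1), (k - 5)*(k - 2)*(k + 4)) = k^2 - 7*k + 10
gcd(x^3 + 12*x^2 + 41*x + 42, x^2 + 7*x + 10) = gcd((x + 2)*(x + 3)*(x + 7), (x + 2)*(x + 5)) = x + 2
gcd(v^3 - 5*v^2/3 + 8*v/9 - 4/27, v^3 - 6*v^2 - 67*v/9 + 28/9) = v - 1/3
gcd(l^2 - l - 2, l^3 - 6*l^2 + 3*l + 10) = l^2 - l - 2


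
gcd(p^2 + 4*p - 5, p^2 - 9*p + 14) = 1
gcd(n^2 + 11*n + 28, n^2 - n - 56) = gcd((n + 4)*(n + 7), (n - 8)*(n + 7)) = n + 7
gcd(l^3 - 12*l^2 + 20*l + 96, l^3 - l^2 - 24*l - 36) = l^2 - 4*l - 12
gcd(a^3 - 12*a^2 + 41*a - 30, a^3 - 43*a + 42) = a^2 - 7*a + 6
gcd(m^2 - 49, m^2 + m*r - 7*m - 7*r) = m - 7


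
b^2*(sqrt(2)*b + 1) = sqrt(2)*b^3 + b^2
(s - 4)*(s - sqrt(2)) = s^2 - 4*s - sqrt(2)*s + 4*sqrt(2)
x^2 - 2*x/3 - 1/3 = (x - 1)*(x + 1/3)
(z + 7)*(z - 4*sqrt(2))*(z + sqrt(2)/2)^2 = z^4 - 3*sqrt(2)*z^3 + 7*z^3 - 21*sqrt(2)*z^2 - 15*z^2/2 - 105*z/2 - 2*sqrt(2)*z - 14*sqrt(2)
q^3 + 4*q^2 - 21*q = q*(q - 3)*(q + 7)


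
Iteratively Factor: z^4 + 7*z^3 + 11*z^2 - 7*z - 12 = (z + 3)*(z^3 + 4*z^2 - z - 4) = (z + 1)*(z + 3)*(z^2 + 3*z - 4) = (z + 1)*(z + 3)*(z + 4)*(z - 1)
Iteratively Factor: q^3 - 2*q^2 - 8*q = (q - 4)*(q^2 + 2*q) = (q - 4)*(q + 2)*(q)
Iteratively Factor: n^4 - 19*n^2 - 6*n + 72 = (n - 4)*(n^3 + 4*n^2 - 3*n - 18) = (n - 4)*(n + 3)*(n^2 + n - 6) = (n - 4)*(n - 2)*(n + 3)*(n + 3)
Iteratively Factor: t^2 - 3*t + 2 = (t - 1)*(t - 2)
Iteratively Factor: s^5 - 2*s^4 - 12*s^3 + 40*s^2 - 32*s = (s)*(s^4 - 2*s^3 - 12*s^2 + 40*s - 32) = s*(s - 2)*(s^3 - 12*s + 16) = s*(s - 2)^2*(s^2 + 2*s - 8) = s*(s - 2)^3*(s + 4)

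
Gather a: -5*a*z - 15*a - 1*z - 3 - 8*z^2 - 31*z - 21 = a*(-5*z - 15) - 8*z^2 - 32*z - 24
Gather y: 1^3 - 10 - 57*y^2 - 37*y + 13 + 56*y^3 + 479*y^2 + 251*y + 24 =56*y^3 + 422*y^2 + 214*y + 28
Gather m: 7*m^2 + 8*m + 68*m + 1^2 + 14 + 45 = 7*m^2 + 76*m + 60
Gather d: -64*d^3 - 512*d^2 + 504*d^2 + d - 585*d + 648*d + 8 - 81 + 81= -64*d^3 - 8*d^2 + 64*d + 8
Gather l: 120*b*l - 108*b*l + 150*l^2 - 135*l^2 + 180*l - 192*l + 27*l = 15*l^2 + l*(12*b + 15)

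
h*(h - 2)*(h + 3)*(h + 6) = h^4 + 7*h^3 - 36*h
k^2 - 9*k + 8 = (k - 8)*(k - 1)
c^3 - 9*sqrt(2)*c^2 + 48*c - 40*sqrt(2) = (c - 5*sqrt(2))*(c - 2*sqrt(2))^2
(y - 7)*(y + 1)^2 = y^3 - 5*y^2 - 13*y - 7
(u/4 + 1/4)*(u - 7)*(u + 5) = u^3/4 - u^2/4 - 37*u/4 - 35/4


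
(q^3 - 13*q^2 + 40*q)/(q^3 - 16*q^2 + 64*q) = (q - 5)/(q - 8)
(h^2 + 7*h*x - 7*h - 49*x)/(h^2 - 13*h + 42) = (h + 7*x)/(h - 6)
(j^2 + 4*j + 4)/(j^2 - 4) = (j + 2)/(j - 2)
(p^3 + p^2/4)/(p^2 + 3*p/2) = p*(4*p + 1)/(2*(2*p + 3))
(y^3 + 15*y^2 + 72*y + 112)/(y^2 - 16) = (y^2 + 11*y + 28)/(y - 4)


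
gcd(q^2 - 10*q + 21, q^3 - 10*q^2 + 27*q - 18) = q - 3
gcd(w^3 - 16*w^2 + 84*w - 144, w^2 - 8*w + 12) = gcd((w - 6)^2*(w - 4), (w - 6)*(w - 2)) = w - 6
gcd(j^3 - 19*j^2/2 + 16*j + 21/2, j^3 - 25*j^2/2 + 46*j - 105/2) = j^2 - 10*j + 21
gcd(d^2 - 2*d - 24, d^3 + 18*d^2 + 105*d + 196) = d + 4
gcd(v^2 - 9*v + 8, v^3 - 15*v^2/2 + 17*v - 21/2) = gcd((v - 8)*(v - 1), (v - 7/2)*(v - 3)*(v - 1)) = v - 1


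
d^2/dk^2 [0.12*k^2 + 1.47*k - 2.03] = 0.240000000000000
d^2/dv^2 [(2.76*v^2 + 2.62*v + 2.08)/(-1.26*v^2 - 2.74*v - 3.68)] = (-7.105427357601e-15*v^4 + 10.738224*v^3 + 56.97216*v^2 + 29.804544*v - 33.860608)/(2.000376*v^6 + 13.050072*v^5 + 45.905832*v^4 + 96.799816*v^3 + 134.074176*v^2 + 111.318528*v + 49.836032)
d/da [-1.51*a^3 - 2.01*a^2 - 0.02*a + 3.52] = -4.53*a^2 - 4.02*a - 0.02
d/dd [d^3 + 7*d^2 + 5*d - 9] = 3*d^2 + 14*d + 5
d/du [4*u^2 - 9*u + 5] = 8*u - 9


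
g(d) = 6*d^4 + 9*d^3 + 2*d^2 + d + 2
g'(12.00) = 45409.00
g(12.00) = 140270.00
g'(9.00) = 19720.00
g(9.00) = 46100.00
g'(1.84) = 249.28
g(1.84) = 135.45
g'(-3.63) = -805.72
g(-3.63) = 636.02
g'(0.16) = 2.43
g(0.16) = 2.25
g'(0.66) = 22.30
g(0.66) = 7.26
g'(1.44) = 134.41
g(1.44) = 60.26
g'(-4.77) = -2008.50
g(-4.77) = 2172.12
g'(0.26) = 4.29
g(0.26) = 2.58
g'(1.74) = 216.14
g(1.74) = 112.21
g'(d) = 24*d^3 + 27*d^2 + 4*d + 1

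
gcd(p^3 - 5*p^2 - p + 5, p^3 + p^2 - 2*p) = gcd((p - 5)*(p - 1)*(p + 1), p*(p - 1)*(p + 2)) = p - 1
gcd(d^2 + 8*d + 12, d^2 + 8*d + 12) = d^2 + 8*d + 12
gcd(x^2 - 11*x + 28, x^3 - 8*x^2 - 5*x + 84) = x^2 - 11*x + 28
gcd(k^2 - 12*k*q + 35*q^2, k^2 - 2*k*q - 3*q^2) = 1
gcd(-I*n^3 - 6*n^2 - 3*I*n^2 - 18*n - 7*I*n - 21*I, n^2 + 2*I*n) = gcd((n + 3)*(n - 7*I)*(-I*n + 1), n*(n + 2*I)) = 1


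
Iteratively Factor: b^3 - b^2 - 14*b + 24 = (b - 2)*(b^2 + b - 12) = (b - 3)*(b - 2)*(b + 4)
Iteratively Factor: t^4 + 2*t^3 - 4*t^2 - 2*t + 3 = (t - 1)*(t^3 + 3*t^2 - t - 3) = (t - 1)*(t + 3)*(t^2 - 1) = (t - 1)*(t + 1)*(t + 3)*(t - 1)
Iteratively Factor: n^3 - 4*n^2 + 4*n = (n)*(n^2 - 4*n + 4) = n*(n - 2)*(n - 2)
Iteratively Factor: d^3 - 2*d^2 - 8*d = (d + 2)*(d^2 - 4*d) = d*(d + 2)*(d - 4)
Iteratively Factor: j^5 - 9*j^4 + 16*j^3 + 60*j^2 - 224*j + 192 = (j + 3)*(j^4 - 12*j^3 + 52*j^2 - 96*j + 64) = (j - 4)*(j + 3)*(j^3 - 8*j^2 + 20*j - 16) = (j - 4)^2*(j + 3)*(j^2 - 4*j + 4) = (j - 4)^2*(j - 2)*(j + 3)*(j - 2)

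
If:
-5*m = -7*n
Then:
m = 7*n/5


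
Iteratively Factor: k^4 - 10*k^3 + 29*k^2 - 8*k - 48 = (k - 3)*(k^3 - 7*k^2 + 8*k + 16) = (k - 4)*(k - 3)*(k^2 - 3*k - 4) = (k - 4)*(k - 3)*(k + 1)*(k - 4)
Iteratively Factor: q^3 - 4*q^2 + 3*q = (q)*(q^2 - 4*q + 3) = q*(q - 1)*(q - 3)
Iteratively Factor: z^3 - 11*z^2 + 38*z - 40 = (z - 5)*(z^2 - 6*z + 8) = (z - 5)*(z - 2)*(z - 4)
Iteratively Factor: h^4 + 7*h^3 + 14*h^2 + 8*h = (h + 1)*(h^3 + 6*h^2 + 8*h) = h*(h + 1)*(h^2 + 6*h + 8) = h*(h + 1)*(h + 2)*(h + 4)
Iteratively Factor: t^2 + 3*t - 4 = (t - 1)*(t + 4)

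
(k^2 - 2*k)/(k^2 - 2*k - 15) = k*(2 - k)/(-k^2 + 2*k + 15)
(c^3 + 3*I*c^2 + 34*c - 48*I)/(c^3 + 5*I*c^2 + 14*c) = (c^2 + 5*I*c + 24)/(c*(c + 7*I))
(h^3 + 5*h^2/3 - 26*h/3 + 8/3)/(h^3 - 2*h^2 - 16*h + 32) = (h - 1/3)/(h - 4)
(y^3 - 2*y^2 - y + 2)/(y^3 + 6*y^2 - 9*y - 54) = (y^3 - 2*y^2 - y + 2)/(y^3 + 6*y^2 - 9*y - 54)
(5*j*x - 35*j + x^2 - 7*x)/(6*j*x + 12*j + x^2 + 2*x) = (5*j*x - 35*j + x^2 - 7*x)/(6*j*x + 12*j + x^2 + 2*x)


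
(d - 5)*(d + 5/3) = d^2 - 10*d/3 - 25/3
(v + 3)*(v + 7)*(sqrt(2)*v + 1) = sqrt(2)*v^3 + v^2 + 10*sqrt(2)*v^2 + 10*v + 21*sqrt(2)*v + 21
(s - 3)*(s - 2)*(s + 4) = s^3 - s^2 - 14*s + 24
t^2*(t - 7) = t^3 - 7*t^2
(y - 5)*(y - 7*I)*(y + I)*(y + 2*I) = y^4 - 5*y^3 - 4*I*y^3 + 19*y^2 + 20*I*y^2 - 95*y + 14*I*y - 70*I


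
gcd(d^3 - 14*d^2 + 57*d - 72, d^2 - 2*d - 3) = d - 3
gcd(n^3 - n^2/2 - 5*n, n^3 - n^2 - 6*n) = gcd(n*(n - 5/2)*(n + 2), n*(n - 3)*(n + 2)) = n^2 + 2*n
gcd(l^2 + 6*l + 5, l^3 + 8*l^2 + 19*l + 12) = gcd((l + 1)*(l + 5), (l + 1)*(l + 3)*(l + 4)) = l + 1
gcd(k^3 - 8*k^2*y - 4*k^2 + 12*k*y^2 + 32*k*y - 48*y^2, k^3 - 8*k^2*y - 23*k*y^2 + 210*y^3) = -k + 6*y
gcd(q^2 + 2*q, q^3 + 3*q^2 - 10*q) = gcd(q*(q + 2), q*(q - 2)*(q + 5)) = q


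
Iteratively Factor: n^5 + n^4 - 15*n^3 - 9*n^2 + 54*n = (n - 2)*(n^4 + 3*n^3 - 9*n^2 - 27*n) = (n - 3)*(n - 2)*(n^3 + 6*n^2 + 9*n) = n*(n - 3)*(n - 2)*(n^2 + 6*n + 9) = n*(n - 3)*(n - 2)*(n + 3)*(n + 3)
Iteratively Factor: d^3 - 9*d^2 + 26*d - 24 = (d - 2)*(d^2 - 7*d + 12) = (d - 4)*(d - 2)*(d - 3)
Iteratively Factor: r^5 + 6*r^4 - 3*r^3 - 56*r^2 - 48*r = (r + 4)*(r^4 + 2*r^3 - 11*r^2 - 12*r) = (r - 3)*(r + 4)*(r^3 + 5*r^2 + 4*r) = (r - 3)*(r + 4)^2*(r^2 + r) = (r - 3)*(r + 1)*(r + 4)^2*(r)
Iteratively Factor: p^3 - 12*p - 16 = (p + 2)*(p^2 - 2*p - 8) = (p - 4)*(p + 2)*(p + 2)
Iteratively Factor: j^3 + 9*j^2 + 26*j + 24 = (j + 4)*(j^2 + 5*j + 6) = (j + 2)*(j + 4)*(j + 3)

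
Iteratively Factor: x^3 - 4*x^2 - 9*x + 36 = (x - 3)*(x^2 - x - 12) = (x - 4)*(x - 3)*(x + 3)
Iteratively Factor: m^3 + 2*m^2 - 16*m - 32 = (m - 4)*(m^2 + 6*m + 8) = (m - 4)*(m + 2)*(m + 4)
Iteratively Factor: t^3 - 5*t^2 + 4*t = (t - 1)*(t^2 - 4*t) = (t - 4)*(t - 1)*(t)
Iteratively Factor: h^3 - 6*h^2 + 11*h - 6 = (h - 3)*(h^2 - 3*h + 2) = (h - 3)*(h - 1)*(h - 2)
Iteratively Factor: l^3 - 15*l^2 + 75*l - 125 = (l - 5)*(l^2 - 10*l + 25) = (l - 5)^2*(l - 5)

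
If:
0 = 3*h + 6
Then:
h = -2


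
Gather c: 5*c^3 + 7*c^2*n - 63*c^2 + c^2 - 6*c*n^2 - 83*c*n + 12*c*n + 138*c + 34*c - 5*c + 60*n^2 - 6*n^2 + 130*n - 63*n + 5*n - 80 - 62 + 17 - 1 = 5*c^3 + c^2*(7*n - 62) + c*(-6*n^2 - 71*n + 167) + 54*n^2 + 72*n - 126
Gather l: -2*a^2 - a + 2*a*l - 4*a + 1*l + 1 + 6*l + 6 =-2*a^2 - 5*a + l*(2*a + 7) + 7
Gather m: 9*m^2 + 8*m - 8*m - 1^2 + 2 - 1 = 9*m^2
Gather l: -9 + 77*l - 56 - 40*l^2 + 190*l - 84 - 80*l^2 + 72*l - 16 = -120*l^2 + 339*l - 165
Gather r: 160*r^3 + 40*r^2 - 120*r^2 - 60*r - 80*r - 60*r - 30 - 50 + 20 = 160*r^3 - 80*r^2 - 200*r - 60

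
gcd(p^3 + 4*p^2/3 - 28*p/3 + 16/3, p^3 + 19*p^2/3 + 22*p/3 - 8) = p^2 + 10*p/3 - 8/3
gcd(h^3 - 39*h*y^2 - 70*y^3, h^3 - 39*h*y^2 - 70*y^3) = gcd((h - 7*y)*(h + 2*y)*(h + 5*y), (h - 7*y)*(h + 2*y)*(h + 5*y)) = -h^3 + 39*h*y^2 + 70*y^3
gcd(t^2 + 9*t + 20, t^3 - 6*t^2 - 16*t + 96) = t + 4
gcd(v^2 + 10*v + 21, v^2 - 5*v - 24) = v + 3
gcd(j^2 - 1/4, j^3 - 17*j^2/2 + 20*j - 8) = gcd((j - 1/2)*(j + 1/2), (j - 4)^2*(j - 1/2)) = j - 1/2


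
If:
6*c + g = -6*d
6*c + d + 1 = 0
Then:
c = g/30 - 1/5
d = 1/5 - g/5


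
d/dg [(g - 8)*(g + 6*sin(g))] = g + (g - 8)*(6*cos(g) + 1) + 6*sin(g)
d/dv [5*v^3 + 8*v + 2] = 15*v^2 + 8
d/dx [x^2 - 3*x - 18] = 2*x - 3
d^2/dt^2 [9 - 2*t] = 0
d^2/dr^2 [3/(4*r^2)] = 9/(2*r^4)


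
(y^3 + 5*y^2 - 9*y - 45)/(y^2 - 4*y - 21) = (y^2 + 2*y - 15)/(y - 7)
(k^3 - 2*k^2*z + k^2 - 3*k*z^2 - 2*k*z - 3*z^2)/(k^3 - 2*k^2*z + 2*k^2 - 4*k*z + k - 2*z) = (-k^2 + 2*k*z + 3*z^2)/(-k^2 + 2*k*z - k + 2*z)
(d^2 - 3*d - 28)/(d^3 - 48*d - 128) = (d - 7)/(d^2 - 4*d - 32)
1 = 1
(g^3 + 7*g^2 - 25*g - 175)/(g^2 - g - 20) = (g^2 + 12*g + 35)/(g + 4)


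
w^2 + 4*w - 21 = (w - 3)*(w + 7)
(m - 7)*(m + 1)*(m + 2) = m^3 - 4*m^2 - 19*m - 14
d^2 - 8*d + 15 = (d - 5)*(d - 3)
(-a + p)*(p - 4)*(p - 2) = -a*p^2 + 6*a*p - 8*a + p^3 - 6*p^2 + 8*p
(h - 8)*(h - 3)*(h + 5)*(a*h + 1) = a*h^4 - 6*a*h^3 - 31*a*h^2 + 120*a*h + h^3 - 6*h^2 - 31*h + 120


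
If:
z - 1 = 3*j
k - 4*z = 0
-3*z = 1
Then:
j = -4/9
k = -4/3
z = -1/3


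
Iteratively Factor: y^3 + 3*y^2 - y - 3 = (y - 1)*(y^2 + 4*y + 3) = (y - 1)*(y + 3)*(y + 1)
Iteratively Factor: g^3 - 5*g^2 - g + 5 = (g - 5)*(g^2 - 1) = (g - 5)*(g - 1)*(g + 1)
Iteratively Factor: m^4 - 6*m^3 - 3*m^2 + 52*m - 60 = (m + 3)*(m^3 - 9*m^2 + 24*m - 20) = (m - 5)*(m + 3)*(m^2 - 4*m + 4) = (m - 5)*(m - 2)*(m + 3)*(m - 2)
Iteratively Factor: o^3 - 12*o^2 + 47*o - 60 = (o - 3)*(o^2 - 9*o + 20) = (o - 5)*(o - 3)*(o - 4)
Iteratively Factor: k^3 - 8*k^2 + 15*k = (k - 3)*(k^2 - 5*k) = (k - 5)*(k - 3)*(k)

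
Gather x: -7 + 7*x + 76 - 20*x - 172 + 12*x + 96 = -x - 7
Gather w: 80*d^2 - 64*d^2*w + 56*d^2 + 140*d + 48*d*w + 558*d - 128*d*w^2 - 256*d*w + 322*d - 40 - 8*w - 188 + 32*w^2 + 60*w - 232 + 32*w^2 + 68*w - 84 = 136*d^2 + 1020*d + w^2*(64 - 128*d) + w*(-64*d^2 - 208*d + 120) - 544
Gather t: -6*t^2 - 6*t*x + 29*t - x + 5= -6*t^2 + t*(29 - 6*x) - x + 5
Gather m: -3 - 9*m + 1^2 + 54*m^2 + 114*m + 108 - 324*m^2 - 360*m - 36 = -270*m^2 - 255*m + 70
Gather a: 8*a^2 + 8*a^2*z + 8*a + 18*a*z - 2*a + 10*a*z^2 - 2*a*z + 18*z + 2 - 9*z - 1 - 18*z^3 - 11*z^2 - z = a^2*(8*z + 8) + a*(10*z^2 + 16*z + 6) - 18*z^3 - 11*z^2 + 8*z + 1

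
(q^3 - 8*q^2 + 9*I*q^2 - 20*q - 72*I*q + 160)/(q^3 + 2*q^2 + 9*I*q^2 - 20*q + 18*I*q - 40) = (q - 8)/(q + 2)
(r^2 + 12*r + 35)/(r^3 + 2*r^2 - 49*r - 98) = (r + 5)/(r^2 - 5*r - 14)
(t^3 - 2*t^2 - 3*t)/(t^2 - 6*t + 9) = t*(t + 1)/(t - 3)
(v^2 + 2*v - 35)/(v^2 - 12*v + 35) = (v + 7)/(v - 7)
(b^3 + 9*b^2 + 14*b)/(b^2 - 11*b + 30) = b*(b^2 + 9*b + 14)/(b^2 - 11*b + 30)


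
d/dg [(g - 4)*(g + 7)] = 2*g + 3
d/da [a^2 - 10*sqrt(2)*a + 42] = 2*a - 10*sqrt(2)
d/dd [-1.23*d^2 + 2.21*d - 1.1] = 2.21 - 2.46*d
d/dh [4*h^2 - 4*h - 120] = 8*h - 4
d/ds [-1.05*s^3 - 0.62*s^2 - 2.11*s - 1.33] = -3.15*s^2 - 1.24*s - 2.11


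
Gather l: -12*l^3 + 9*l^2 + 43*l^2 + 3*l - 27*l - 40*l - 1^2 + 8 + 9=-12*l^3 + 52*l^2 - 64*l + 16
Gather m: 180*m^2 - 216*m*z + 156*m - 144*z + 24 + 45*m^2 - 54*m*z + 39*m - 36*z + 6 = 225*m^2 + m*(195 - 270*z) - 180*z + 30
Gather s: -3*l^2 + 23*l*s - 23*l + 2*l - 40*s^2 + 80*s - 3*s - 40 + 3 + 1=-3*l^2 - 21*l - 40*s^2 + s*(23*l + 77) - 36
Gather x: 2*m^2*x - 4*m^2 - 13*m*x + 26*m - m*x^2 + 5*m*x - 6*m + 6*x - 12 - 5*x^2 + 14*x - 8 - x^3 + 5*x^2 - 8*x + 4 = -4*m^2 - m*x^2 + 20*m - x^3 + x*(2*m^2 - 8*m + 12) - 16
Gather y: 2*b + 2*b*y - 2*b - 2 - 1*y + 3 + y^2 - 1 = y^2 + y*(2*b - 1)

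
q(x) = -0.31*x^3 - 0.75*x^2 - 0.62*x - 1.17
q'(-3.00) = -4.49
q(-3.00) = 2.31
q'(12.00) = -152.54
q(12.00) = -652.29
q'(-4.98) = -16.21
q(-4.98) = 21.60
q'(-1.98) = -1.30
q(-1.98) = -0.48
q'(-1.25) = -0.20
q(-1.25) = -0.96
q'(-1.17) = -0.14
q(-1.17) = -0.97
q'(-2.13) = -1.64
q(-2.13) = -0.26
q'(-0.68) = -0.03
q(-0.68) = -1.00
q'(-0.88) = -0.02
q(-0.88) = -0.99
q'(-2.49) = -2.65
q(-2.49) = 0.51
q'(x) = -0.93*x^2 - 1.5*x - 0.62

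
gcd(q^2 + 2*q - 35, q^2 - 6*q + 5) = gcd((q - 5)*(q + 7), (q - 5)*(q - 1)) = q - 5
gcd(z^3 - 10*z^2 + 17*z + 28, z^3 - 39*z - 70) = z - 7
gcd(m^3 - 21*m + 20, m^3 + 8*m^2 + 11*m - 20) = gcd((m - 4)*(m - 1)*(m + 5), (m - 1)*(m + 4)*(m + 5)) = m^2 + 4*m - 5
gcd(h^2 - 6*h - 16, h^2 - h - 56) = h - 8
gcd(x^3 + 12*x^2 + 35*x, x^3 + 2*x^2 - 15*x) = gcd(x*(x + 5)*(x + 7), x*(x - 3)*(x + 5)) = x^2 + 5*x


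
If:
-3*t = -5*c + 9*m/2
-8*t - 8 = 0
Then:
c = 9*m/10 - 3/5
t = -1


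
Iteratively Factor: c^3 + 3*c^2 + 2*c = (c + 1)*(c^2 + 2*c) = c*(c + 1)*(c + 2)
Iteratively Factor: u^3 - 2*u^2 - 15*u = (u - 5)*(u^2 + 3*u) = (u - 5)*(u + 3)*(u)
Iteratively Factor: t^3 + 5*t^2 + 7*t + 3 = (t + 3)*(t^2 + 2*t + 1) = (t + 1)*(t + 3)*(t + 1)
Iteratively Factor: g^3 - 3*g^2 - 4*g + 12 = (g - 2)*(g^2 - g - 6) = (g - 2)*(g + 2)*(g - 3)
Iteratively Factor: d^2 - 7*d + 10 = (d - 5)*(d - 2)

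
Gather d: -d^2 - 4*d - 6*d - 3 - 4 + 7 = -d^2 - 10*d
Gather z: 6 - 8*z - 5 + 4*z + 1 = 2 - 4*z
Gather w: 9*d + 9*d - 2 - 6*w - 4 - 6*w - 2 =18*d - 12*w - 8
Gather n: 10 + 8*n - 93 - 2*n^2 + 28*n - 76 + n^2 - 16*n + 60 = -n^2 + 20*n - 99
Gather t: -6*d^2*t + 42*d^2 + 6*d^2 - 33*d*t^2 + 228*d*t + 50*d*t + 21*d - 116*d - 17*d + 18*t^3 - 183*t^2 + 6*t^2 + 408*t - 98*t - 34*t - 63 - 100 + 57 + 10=48*d^2 - 112*d + 18*t^3 + t^2*(-33*d - 177) + t*(-6*d^2 + 278*d + 276) - 96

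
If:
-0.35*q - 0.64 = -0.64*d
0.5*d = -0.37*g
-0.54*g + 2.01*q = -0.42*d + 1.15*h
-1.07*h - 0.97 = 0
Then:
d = 0.55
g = -0.74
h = -0.91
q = -0.83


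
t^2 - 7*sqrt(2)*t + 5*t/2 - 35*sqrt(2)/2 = (t + 5/2)*(t - 7*sqrt(2))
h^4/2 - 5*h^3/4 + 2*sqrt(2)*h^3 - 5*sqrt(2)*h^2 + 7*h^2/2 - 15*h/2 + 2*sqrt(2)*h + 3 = (h/2 + sqrt(2)/2)*(h - 2)*(h - 1/2)*(h + 3*sqrt(2))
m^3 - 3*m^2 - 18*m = m*(m - 6)*(m + 3)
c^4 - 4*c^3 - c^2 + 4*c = c*(c - 4)*(c - 1)*(c + 1)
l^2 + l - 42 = (l - 6)*(l + 7)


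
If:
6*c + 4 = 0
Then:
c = -2/3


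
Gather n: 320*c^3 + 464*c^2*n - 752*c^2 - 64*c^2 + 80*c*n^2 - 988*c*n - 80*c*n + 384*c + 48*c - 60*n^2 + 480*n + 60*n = 320*c^3 - 816*c^2 + 432*c + n^2*(80*c - 60) + n*(464*c^2 - 1068*c + 540)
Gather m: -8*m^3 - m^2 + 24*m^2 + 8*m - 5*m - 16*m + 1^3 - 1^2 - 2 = -8*m^3 + 23*m^2 - 13*m - 2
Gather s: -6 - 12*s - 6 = -12*s - 12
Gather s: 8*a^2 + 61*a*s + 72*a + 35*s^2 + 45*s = 8*a^2 + 72*a + 35*s^2 + s*(61*a + 45)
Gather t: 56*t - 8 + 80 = 56*t + 72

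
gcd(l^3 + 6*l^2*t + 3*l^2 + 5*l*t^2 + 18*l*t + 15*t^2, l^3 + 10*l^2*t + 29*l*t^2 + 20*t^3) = l^2 + 6*l*t + 5*t^2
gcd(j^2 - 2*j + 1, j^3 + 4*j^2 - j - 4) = j - 1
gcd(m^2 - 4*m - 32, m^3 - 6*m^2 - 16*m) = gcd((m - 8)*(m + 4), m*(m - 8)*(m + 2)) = m - 8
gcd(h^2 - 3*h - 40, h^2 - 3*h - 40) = h^2 - 3*h - 40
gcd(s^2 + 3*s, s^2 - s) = s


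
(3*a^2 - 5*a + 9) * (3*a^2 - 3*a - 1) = 9*a^4 - 24*a^3 + 39*a^2 - 22*a - 9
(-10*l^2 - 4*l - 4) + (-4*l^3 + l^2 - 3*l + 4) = -4*l^3 - 9*l^2 - 7*l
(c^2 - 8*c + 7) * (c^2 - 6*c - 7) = c^4 - 14*c^3 + 48*c^2 + 14*c - 49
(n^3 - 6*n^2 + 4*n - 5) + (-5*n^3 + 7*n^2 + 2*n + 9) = -4*n^3 + n^2 + 6*n + 4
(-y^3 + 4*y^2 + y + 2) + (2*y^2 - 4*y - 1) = -y^3 + 6*y^2 - 3*y + 1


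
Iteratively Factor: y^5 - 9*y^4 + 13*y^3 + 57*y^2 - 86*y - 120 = (y - 4)*(y^4 - 5*y^3 - 7*y^2 + 29*y + 30) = (y - 4)*(y + 1)*(y^3 - 6*y^2 - y + 30) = (y - 5)*(y - 4)*(y + 1)*(y^2 - y - 6) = (y - 5)*(y - 4)*(y + 1)*(y + 2)*(y - 3)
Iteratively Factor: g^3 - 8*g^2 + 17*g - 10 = (g - 2)*(g^2 - 6*g + 5) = (g - 2)*(g - 1)*(g - 5)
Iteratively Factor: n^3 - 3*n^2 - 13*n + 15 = (n - 1)*(n^2 - 2*n - 15) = (n - 5)*(n - 1)*(n + 3)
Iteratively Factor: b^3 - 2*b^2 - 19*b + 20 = (b - 5)*(b^2 + 3*b - 4) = (b - 5)*(b - 1)*(b + 4)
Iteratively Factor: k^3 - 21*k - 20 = (k - 5)*(k^2 + 5*k + 4) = (k - 5)*(k + 4)*(k + 1)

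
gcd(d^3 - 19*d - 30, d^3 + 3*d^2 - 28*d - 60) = d^2 - 3*d - 10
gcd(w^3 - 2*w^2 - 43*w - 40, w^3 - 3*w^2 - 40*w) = w^2 - 3*w - 40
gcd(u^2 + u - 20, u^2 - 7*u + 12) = u - 4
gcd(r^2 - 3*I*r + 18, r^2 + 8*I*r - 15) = r + 3*I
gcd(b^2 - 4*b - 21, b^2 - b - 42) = b - 7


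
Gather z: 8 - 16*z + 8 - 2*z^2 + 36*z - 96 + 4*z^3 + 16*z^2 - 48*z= 4*z^3 + 14*z^2 - 28*z - 80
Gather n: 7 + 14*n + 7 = 14*n + 14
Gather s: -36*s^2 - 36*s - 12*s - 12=-36*s^2 - 48*s - 12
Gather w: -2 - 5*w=-5*w - 2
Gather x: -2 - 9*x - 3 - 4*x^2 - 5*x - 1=-4*x^2 - 14*x - 6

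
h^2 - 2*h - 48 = (h - 8)*(h + 6)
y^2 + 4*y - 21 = (y - 3)*(y + 7)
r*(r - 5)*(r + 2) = r^3 - 3*r^2 - 10*r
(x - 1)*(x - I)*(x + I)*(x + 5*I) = x^4 - x^3 + 5*I*x^3 + x^2 - 5*I*x^2 - x + 5*I*x - 5*I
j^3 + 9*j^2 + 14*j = j*(j + 2)*(j + 7)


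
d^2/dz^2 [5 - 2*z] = 0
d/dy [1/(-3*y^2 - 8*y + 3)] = 2*(3*y + 4)/(3*y^2 + 8*y - 3)^2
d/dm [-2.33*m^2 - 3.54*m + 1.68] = -4.66*m - 3.54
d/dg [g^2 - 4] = 2*g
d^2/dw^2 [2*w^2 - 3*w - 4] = 4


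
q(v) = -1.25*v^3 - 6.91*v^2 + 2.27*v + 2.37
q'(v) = -3.75*v^2 - 13.82*v + 2.27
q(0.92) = -2.36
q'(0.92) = -13.62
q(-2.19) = -22.61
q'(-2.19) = 14.55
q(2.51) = -55.23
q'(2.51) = -56.04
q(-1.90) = -18.31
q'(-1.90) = 14.99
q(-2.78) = -30.49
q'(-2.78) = 11.71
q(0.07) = 2.49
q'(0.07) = 1.28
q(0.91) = -2.23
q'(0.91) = -13.41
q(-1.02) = -5.81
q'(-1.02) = 12.46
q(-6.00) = 9.99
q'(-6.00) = -49.81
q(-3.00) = -32.88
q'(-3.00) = 9.98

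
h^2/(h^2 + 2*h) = h/(h + 2)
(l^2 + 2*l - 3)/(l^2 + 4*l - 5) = (l + 3)/(l + 5)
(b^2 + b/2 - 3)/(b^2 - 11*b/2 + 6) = (b + 2)/(b - 4)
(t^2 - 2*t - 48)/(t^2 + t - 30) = (t - 8)/(t - 5)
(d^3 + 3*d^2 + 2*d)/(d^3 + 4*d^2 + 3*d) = (d + 2)/(d + 3)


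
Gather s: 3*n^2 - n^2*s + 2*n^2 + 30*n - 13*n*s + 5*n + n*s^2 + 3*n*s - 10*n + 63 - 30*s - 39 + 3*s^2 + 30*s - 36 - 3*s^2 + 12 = 5*n^2 + n*s^2 + 25*n + s*(-n^2 - 10*n)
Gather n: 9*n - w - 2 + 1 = 9*n - w - 1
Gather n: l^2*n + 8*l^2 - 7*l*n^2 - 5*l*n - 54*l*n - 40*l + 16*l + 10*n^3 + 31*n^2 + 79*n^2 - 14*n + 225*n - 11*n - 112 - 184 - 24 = 8*l^2 - 24*l + 10*n^3 + n^2*(110 - 7*l) + n*(l^2 - 59*l + 200) - 320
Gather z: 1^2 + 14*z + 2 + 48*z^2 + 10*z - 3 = 48*z^2 + 24*z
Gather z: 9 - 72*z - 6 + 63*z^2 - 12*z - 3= 63*z^2 - 84*z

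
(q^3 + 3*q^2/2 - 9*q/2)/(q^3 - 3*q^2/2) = (q + 3)/q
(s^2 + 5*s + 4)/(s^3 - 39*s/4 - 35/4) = 4*(s + 4)/(4*s^2 - 4*s - 35)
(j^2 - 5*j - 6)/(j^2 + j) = (j - 6)/j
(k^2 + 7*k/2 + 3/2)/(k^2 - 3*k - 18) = (k + 1/2)/(k - 6)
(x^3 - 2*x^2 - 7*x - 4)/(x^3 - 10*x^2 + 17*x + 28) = (x + 1)/(x - 7)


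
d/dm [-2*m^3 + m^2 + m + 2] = -6*m^2 + 2*m + 1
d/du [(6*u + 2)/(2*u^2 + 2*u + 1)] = 2*(-6*u^2 - 4*u + 1)/(4*u^4 + 8*u^3 + 8*u^2 + 4*u + 1)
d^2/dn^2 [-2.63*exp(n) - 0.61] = -2.63*exp(n)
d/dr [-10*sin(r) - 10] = -10*cos(r)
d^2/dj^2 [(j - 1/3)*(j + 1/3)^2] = 6*j + 2/3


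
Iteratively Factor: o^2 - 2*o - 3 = (o + 1)*(o - 3)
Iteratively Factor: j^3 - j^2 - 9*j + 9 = (j - 1)*(j^2 - 9) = (j - 3)*(j - 1)*(j + 3)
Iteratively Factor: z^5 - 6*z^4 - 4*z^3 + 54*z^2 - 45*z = (z)*(z^4 - 6*z^3 - 4*z^2 + 54*z - 45) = z*(z - 1)*(z^3 - 5*z^2 - 9*z + 45) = z*(z - 5)*(z - 1)*(z^2 - 9) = z*(z - 5)*(z - 1)*(z + 3)*(z - 3)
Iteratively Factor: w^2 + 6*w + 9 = (w + 3)*(w + 3)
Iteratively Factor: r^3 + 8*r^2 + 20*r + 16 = (r + 2)*(r^2 + 6*r + 8) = (r + 2)*(r + 4)*(r + 2)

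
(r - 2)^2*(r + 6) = r^3 + 2*r^2 - 20*r + 24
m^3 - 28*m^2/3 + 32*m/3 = m*(m - 8)*(m - 4/3)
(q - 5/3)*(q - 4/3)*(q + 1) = q^3 - 2*q^2 - 7*q/9 + 20/9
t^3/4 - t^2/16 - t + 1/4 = (t/4 + 1/2)*(t - 2)*(t - 1/4)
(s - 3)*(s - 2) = s^2 - 5*s + 6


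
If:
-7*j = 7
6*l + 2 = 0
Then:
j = -1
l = -1/3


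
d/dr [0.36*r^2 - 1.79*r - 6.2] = 0.72*r - 1.79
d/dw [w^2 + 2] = 2*w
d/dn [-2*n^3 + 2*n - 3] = 2 - 6*n^2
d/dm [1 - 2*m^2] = -4*m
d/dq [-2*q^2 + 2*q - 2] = 2 - 4*q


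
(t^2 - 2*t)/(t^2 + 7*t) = (t - 2)/(t + 7)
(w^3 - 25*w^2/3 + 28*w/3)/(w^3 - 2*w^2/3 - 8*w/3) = (-3*w^2 + 25*w - 28)/(-3*w^2 + 2*w + 8)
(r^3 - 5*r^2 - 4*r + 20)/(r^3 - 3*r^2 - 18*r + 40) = (r + 2)/(r + 4)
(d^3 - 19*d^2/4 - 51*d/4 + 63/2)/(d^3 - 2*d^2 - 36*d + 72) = (4*d^2 + 5*d - 21)/(4*(d^2 + 4*d - 12))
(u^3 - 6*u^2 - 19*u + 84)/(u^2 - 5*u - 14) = (u^2 + u - 12)/(u + 2)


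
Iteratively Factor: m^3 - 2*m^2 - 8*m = (m)*(m^2 - 2*m - 8) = m*(m + 2)*(m - 4)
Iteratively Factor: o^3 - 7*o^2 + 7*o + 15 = (o + 1)*(o^2 - 8*o + 15) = (o - 3)*(o + 1)*(o - 5)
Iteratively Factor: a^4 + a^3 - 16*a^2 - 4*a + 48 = (a + 2)*(a^3 - a^2 - 14*a + 24) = (a - 3)*(a + 2)*(a^2 + 2*a - 8) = (a - 3)*(a - 2)*(a + 2)*(a + 4)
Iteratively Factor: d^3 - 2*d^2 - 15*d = (d + 3)*(d^2 - 5*d) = d*(d + 3)*(d - 5)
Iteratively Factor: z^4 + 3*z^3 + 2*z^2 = (z)*(z^3 + 3*z^2 + 2*z) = z^2*(z^2 + 3*z + 2) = z^2*(z + 2)*(z + 1)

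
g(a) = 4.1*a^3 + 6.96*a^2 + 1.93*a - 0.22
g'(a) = 12.3*a^2 + 13.92*a + 1.93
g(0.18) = 0.38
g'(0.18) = 4.83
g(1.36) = 25.59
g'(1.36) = 43.61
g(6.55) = 1463.17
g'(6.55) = 620.81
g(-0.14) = -0.37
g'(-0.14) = 0.22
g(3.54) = 275.72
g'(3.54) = 205.35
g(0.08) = -0.02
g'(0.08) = 3.12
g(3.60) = 288.22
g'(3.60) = 211.45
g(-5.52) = -488.41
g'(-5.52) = 299.88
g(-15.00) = -12300.67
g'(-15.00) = 2560.63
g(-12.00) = -6105.94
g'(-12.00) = 1606.09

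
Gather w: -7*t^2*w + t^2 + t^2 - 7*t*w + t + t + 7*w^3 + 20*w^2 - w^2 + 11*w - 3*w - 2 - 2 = 2*t^2 + 2*t + 7*w^3 + 19*w^2 + w*(-7*t^2 - 7*t + 8) - 4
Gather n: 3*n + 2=3*n + 2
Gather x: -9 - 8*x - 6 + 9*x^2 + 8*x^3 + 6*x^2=8*x^3 + 15*x^2 - 8*x - 15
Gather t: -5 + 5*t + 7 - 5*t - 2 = 0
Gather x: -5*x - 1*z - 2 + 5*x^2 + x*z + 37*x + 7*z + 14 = 5*x^2 + x*(z + 32) + 6*z + 12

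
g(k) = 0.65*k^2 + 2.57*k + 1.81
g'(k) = 1.3*k + 2.57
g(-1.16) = -0.30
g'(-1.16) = 1.06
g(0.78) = 4.21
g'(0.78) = 3.58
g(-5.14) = 5.77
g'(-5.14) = -4.11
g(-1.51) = -0.59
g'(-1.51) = 0.61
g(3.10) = 16.02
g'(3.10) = 6.60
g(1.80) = 8.54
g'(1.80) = 4.91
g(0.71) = 3.96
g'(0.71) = 3.49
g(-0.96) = -0.06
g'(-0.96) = 1.32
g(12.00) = 126.25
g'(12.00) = 18.17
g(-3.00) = -0.05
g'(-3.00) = -1.33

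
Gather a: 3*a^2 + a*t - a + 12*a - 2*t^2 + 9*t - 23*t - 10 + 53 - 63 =3*a^2 + a*(t + 11) - 2*t^2 - 14*t - 20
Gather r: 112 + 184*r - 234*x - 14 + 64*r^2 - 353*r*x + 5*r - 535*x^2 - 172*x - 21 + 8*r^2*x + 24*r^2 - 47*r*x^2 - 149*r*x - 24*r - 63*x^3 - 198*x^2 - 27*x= r^2*(8*x + 88) + r*(-47*x^2 - 502*x + 165) - 63*x^3 - 733*x^2 - 433*x + 77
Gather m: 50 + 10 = 60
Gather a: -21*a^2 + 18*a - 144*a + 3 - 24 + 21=-21*a^2 - 126*a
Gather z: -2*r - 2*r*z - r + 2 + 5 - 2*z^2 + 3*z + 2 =-3*r - 2*z^2 + z*(3 - 2*r) + 9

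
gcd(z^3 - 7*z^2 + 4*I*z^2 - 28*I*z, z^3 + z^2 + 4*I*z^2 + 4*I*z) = z^2 + 4*I*z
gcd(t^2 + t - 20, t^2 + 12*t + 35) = t + 5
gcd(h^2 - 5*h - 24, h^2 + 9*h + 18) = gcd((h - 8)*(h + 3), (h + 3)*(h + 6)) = h + 3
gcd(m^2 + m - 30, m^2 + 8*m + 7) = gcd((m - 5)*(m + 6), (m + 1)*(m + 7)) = 1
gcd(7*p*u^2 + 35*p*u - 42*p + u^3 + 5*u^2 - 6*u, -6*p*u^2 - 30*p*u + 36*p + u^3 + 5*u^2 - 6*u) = u^2 + 5*u - 6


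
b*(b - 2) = b^2 - 2*b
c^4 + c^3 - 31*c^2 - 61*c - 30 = (c - 6)*(c + 1)^2*(c + 5)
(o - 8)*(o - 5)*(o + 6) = o^3 - 7*o^2 - 38*o + 240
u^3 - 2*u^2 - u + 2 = (u - 2)*(u - 1)*(u + 1)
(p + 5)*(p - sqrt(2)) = p^2 - sqrt(2)*p + 5*p - 5*sqrt(2)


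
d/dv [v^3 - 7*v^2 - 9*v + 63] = 3*v^2 - 14*v - 9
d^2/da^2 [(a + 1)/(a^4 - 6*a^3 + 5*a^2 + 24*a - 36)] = 2*(6*a^5 - 2*a^4 - 33*a^3 - 81*a^2 + 148*a + 180)/(a^10 - 12*a^9 + 42*a^8 + 36*a^7 - 519*a^6 + 720*a^5 + 1556*a^4 - 4416*a^3 + 432*a^2 + 6912*a - 5184)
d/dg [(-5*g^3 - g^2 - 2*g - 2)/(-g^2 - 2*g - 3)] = (5*g^4 + 20*g^3 + 45*g^2 + 2*g + 2)/(g^4 + 4*g^3 + 10*g^2 + 12*g + 9)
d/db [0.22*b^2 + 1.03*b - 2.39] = 0.44*b + 1.03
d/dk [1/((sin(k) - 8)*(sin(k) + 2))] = 2*(3 - sin(k))*cos(k)/((sin(k) - 8)^2*(sin(k) + 2)^2)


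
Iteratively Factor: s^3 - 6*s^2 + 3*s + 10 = (s - 2)*(s^2 - 4*s - 5) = (s - 5)*(s - 2)*(s + 1)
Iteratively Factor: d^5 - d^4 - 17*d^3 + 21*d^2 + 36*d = (d - 3)*(d^4 + 2*d^3 - 11*d^2 - 12*d) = (d - 3)^2*(d^3 + 5*d^2 + 4*d) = (d - 3)^2*(d + 4)*(d^2 + d) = d*(d - 3)^2*(d + 4)*(d + 1)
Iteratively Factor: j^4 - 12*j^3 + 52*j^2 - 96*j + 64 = (j - 4)*(j^3 - 8*j^2 + 20*j - 16) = (j - 4)*(j - 2)*(j^2 - 6*j + 8) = (j - 4)^2*(j - 2)*(j - 2)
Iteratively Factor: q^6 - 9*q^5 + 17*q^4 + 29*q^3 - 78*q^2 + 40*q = (q)*(q^5 - 9*q^4 + 17*q^3 + 29*q^2 - 78*q + 40) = q*(q - 1)*(q^4 - 8*q^3 + 9*q^2 + 38*q - 40) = q*(q - 1)^2*(q^3 - 7*q^2 + 2*q + 40) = q*(q - 1)^2*(q + 2)*(q^2 - 9*q + 20) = q*(q - 4)*(q - 1)^2*(q + 2)*(q - 5)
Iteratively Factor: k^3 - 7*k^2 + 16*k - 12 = (k - 2)*(k^2 - 5*k + 6) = (k - 3)*(k - 2)*(k - 2)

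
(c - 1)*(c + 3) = c^2 + 2*c - 3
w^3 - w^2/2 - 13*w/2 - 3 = (w - 3)*(w + 1/2)*(w + 2)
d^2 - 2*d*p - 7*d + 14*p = (d - 7)*(d - 2*p)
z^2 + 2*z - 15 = (z - 3)*(z + 5)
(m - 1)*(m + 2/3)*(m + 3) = m^3 + 8*m^2/3 - 5*m/3 - 2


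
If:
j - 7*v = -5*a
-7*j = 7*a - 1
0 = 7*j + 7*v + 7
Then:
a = 19/7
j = -18/7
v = 11/7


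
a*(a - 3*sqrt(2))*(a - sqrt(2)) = a^3 - 4*sqrt(2)*a^2 + 6*a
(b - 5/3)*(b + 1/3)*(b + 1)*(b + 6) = b^4 + 17*b^3/3 - 35*b^2/9 - 107*b/9 - 10/3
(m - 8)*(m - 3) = m^2 - 11*m + 24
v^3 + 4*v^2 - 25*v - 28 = (v - 4)*(v + 1)*(v + 7)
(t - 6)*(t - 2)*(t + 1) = t^3 - 7*t^2 + 4*t + 12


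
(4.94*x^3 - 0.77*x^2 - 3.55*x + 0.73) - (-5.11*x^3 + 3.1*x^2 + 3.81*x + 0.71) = 10.05*x^3 - 3.87*x^2 - 7.36*x + 0.02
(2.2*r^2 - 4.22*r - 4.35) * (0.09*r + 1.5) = 0.198*r^3 + 2.9202*r^2 - 6.7215*r - 6.525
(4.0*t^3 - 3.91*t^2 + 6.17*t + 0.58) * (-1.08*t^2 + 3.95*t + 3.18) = -4.32*t^5 + 20.0228*t^4 - 9.3881*t^3 + 11.3113*t^2 + 21.9116*t + 1.8444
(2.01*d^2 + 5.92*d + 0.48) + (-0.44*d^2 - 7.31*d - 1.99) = 1.57*d^2 - 1.39*d - 1.51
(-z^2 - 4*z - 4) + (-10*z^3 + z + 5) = -10*z^3 - z^2 - 3*z + 1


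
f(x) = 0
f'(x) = 0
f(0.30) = 0.00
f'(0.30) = 0.00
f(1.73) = 0.00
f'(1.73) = 0.00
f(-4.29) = 0.00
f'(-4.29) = 0.00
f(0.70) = 0.00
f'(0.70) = 0.00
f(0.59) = 0.00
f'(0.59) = 0.00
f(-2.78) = 0.00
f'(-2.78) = 0.00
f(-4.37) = 0.00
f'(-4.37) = 0.00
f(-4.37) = 0.00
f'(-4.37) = 0.00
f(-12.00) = 0.00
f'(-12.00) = 0.00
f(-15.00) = 0.00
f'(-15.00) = 0.00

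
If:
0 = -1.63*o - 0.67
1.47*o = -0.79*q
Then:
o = -0.41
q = 0.76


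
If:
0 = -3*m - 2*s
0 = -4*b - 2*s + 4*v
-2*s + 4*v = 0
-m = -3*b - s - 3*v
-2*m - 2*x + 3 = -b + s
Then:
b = 0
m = 0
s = 0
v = 0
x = 3/2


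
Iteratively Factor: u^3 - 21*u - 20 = (u - 5)*(u^2 + 5*u + 4) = (u - 5)*(u + 4)*(u + 1)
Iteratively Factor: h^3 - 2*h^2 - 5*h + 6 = (h - 1)*(h^2 - h - 6) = (h - 3)*(h - 1)*(h + 2)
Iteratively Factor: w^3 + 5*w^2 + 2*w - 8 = (w - 1)*(w^2 + 6*w + 8) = (w - 1)*(w + 4)*(w + 2)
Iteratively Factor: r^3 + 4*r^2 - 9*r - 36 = (r - 3)*(r^2 + 7*r + 12) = (r - 3)*(r + 4)*(r + 3)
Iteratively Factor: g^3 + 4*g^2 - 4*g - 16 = (g + 4)*(g^2 - 4) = (g + 2)*(g + 4)*(g - 2)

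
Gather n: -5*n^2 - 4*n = -5*n^2 - 4*n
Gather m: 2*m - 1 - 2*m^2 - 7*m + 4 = -2*m^2 - 5*m + 3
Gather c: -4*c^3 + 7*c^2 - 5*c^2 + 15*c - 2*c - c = -4*c^3 + 2*c^2 + 12*c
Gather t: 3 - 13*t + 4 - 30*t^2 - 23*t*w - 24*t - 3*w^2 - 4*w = -30*t^2 + t*(-23*w - 37) - 3*w^2 - 4*w + 7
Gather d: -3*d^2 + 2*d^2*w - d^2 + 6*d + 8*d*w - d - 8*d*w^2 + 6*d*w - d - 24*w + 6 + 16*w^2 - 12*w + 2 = d^2*(2*w - 4) + d*(-8*w^2 + 14*w + 4) + 16*w^2 - 36*w + 8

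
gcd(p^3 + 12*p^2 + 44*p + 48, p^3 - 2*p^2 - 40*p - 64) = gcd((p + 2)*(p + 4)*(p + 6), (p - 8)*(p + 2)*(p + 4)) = p^2 + 6*p + 8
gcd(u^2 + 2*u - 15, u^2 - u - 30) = u + 5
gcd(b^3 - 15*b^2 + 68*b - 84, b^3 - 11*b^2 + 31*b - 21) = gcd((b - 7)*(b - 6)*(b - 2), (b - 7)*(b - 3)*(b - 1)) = b - 7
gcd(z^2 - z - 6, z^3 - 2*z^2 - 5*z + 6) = z^2 - z - 6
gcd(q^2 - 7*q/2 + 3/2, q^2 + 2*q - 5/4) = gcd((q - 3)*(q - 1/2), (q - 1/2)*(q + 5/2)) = q - 1/2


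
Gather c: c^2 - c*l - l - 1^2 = c^2 - c*l - l - 1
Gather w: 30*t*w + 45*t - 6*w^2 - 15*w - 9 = 45*t - 6*w^2 + w*(30*t - 15) - 9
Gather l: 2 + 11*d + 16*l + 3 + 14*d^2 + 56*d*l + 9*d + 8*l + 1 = 14*d^2 + 20*d + l*(56*d + 24) + 6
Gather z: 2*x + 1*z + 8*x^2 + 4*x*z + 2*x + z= 8*x^2 + 4*x + z*(4*x + 2)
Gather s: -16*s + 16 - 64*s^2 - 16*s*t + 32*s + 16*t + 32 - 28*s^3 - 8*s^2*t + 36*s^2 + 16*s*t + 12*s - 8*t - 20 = -28*s^3 + s^2*(-8*t - 28) + 28*s + 8*t + 28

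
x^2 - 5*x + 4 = (x - 4)*(x - 1)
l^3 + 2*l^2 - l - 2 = (l - 1)*(l + 1)*(l + 2)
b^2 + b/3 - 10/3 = (b - 5/3)*(b + 2)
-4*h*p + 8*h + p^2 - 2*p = (-4*h + p)*(p - 2)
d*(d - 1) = d^2 - d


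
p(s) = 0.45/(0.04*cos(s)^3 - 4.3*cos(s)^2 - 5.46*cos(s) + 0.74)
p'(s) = 0.45*(0.12*sin(s)*cos(s)^2 - 8.6*sin(s)*cos(s) - 5.46*sin(s))/(0.04*cos(s)^3 - 4.3*cos(s)^2 - 5.46*cos(s) + 0.74)^2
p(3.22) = 0.24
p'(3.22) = -0.03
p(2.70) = 0.21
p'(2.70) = 0.10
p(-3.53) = 0.22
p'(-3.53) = 0.10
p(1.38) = -1.00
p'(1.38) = -15.48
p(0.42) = -0.06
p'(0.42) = -0.04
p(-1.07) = -0.16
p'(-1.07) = 0.46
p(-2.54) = 0.20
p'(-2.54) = -0.08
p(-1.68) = 0.35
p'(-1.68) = 1.23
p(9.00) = 0.21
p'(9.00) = 0.10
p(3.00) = 0.24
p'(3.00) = 0.06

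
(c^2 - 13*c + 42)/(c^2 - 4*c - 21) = (c - 6)/(c + 3)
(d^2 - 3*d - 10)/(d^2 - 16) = (d^2 - 3*d - 10)/(d^2 - 16)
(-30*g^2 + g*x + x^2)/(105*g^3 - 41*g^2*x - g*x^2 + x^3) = (6*g + x)/(-21*g^2 + 4*g*x + x^2)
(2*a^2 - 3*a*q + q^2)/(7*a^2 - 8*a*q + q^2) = (-2*a + q)/(-7*a + q)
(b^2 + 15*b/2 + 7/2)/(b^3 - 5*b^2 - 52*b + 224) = (b + 1/2)/(b^2 - 12*b + 32)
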